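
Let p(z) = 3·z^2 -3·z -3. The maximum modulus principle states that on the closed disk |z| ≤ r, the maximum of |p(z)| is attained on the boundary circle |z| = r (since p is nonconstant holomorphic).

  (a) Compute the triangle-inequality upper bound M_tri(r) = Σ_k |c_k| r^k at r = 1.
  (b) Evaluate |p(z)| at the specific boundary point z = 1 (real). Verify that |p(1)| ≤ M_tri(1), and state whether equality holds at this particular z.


Coefficients: c_0 = -3, c_1 = -3, c_2 = 3. Radius r = 1.
Part (a). Triangle bound: M_tri(r) = Σ_k |c_k| r^k
  = |-3|·1^0 + |-3|·1^1 + |3|·1^2
  = 3 + 3 + 3 = 9.
This bounds M(r) := max_{|z|=r} |p(z)| from above; equality holds iff all terms c_k z^k can be made to align in phase at a single z on |z|=r.
Part (b). At z = 1 (real, on the circle |z| = r):
  p(1) = (-3)·1^0 + (-3)·1^1 + (3)·1^2 = -3.
  |p(1)| = 3.
Check: |p(1)| = 3 ≤ 9 = M_tri(1). ✓ Equality does not hold at z = 1 (the coefficients have mixed signs, so the terms do not all align in phase there).

M_tri(1) = 9; |p(1)| = 3; equality at z=1: no.


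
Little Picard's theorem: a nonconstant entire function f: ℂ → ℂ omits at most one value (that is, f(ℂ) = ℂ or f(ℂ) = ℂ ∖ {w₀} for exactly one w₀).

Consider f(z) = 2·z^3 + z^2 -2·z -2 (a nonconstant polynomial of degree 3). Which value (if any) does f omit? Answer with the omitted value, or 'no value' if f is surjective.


Little Picard bounds the complement of f(ℂ) to at most one point.
For every w ∈ ℂ, the equation p(z) − w = 0 is a nonconstant polynomial in z and hence has at least one root by the fundamental theorem of algebra. So p is surjective onto ℂ, omitting no value.

Omitted value: no value.


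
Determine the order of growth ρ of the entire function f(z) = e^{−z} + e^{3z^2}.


Each summand is entire of order 1 and 2 respectively (as in the single-exponential case). The order of a sum is at most the max of the orders, so ρ ≤ 2. For the lower bound: on |z|=r choose arg z so that 3z^2 is real positive; then |e^{3z^2}| = e^{3r^2} while |e^{-1z}| ≤ e^{1r^1} = o(e^{3r^2}). So |f| ≥ e^{3r^2}(1 − o(1)) and ρ ≥ 2. Hence ρ = max(1, 2) = 2.
Therefore ρ = 2.

Order ρ = 2.


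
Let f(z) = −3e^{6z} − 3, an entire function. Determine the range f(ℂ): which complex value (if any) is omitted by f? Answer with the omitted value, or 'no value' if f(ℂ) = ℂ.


Little Picard bounds the complement of f(ℂ) to at most one point.
e^{6z} is never zero on ℂ, so -3·e^{6z} takes every value in ℂ ∖ {0}. Adding -3 shifts the range to ℂ ∖ {-3}. Thus f omits exactly the value -3.

Omitted value: -3.


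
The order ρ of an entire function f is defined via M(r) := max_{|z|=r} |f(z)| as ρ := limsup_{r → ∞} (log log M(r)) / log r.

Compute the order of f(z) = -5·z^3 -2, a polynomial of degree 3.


|f(z)| ≤ Σ|c_k|·r^k = O(r^3) as r → ∞. Polynomial growth is O(e^{r^ε}) for every ε > 0 (since r^3/e^{r^ε} → 0), so ρ ≤ ε for all ε > 0, i.e. ρ = 0. Every nonconstant polynomial has order 0.
Therefore ρ = 0.

Order ρ = 0.


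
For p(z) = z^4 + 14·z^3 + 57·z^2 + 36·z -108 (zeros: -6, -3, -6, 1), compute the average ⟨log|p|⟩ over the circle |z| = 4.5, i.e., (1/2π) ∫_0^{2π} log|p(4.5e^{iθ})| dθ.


Zeros: -6, -6, -3, 1; r = 4.5.
Inside |z| < r: -3, 1. Outside (|z| ≥ r): -6, -6.
p(0) = -108, so log|p(0)| = log(108) = 4.6821.
Apply Jensen: I(r) = log|p(0)| + Σ_k log(r/|z_k|), summed over zeros inside |z| < r.
  log(r/|z_k|) for z_k = -3: log(4.5/3) = 0.4055
  log(r/|z_k|) for z_k = 1: log(4.5/1) = 1.5041
  Outside zeros (-6, -6) contribute nothing to the Jensen sum.
Sum over inside zeros: 1.9095.
I(r) = log|p(0)| + (inside sum) = 4.6821 + 1.9095 = 6.5917.
Note: since some zeros are outside |z| ≤ r, the simplified n·log(r) form does NOT apply — only the inside zeros contribute.

I(r) ≈ 6.5917.


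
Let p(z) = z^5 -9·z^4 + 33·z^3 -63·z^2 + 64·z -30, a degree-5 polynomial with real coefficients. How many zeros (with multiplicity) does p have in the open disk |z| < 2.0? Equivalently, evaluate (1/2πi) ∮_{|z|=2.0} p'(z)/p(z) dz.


The zeros of p are: (1 + 1i), (1 - 1i), 3, (2 + 1i), (2 - 1i).
Their magnitudes are: 1.414, 1.414, 3, 2.236, 2.236.
Zeros with |z| < R = 2.0: (1 + 1i), (1 - 1i).
Count = 2.
By the argument principle, (1/2πi) ∮_{|z|=R} p'(z)/p(z) dz equals exactly this count.

Number of zeros inside |z| < 2.0: 2.


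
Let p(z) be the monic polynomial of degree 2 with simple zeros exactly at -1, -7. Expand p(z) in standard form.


The polynomial is p(z) = ∏_{α ∈ S} (z − α), where S = {-1, -7}.
Expanding the product yields: p(z) = z^2 + 8·z + 7.
The resulting polynomial has degree 2 and real coefficients as required.

p(z) = z^2 + 8·z + 7.


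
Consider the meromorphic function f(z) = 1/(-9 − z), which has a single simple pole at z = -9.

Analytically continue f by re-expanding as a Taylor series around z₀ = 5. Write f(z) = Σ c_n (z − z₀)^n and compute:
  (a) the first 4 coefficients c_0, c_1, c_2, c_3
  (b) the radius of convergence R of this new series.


Let w = z − z₀, so z = z₀ + w.
Then -9 − z = -9 − (z₀ + w) = (-9 − z₀) − w = -14 − w.
f(z) = 1/(-14 − w) = (1/(-14)) · 1/(1 − w/(-14)) = Σ_{n≥0} w^n / (-14)^(n+1).
So c_n = 1/(-14)^(n+1):
  c_0 = 1/(-14)^1 = -1/14.
  c_1 = 1/(-14)^2 = 1/196.
  c_2 = 1/(-14)^3 = -1/2744.
  c_3 = 1/(-14)^4 = 1/38416.
The series is valid for |w/d| < 1, i.e. |z − z₀| < |d|.
Radius of convergence: R = |-9 − z₀| = |-14| = 14 (distance from z₀ to the singularity z = -9).

c_0 = -1/14, c_1 = 1/196, c_2 = -1/2744, c_3 = 1/38416; R = 14.


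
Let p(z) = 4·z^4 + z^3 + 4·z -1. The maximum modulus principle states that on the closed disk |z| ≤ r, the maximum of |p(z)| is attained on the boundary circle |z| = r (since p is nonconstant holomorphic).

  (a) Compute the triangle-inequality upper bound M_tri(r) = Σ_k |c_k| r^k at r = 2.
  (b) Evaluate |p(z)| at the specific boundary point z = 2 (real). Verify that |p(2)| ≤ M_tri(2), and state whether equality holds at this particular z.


Coefficients: c_0 = -1, c_1 = 4, c_2 = 0, c_3 = 1, c_4 = 4. Radius r = 2.
Part (a). Triangle bound: M_tri(r) = Σ_k |c_k| r^k
  = |-1|·2^0 + |4|·2^1 + |0|·2^2 + |1|·2^3 + |4|·2^4
  = 1 + 8 + 0 + 8 + 64 = 81.
This bounds M(r) := max_{|z|=r} |p(z)| from above; equality holds iff all terms c_k z^k can be made to align in phase at a single z on |z|=r.
Part (b). At z = 2 (real, on the circle |z| = r):
  p(2) = (-1)·2^0 + (4)·2^1 + (0)·2^2 + (1)·2^3 + (4)·2^4 = 79.
  |p(2)| = 79.
Check: |p(2)| = 79 ≤ 81 = M_tri(2). ✓ Equality does not hold at z = 2 (the coefficients have mixed signs, so the terms do not all align in phase there).

M_tri(2) = 81; |p(2)| = 79; equality at z=2: no.


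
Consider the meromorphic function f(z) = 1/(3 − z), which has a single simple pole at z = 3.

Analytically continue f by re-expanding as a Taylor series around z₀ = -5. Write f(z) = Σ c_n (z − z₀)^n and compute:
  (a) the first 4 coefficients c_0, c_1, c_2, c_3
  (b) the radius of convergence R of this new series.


Let w = z − z₀, so z = z₀ + w.
Then 3 − z = 3 − (z₀ + w) = (3 − z₀) − w = 8 − w.
f(z) = 1/(8 − w) = (1/(8)) · 1/(1 − w/(8)) = Σ_{n≥0} w^n / (8)^(n+1).
So c_n = 1/(8)^(n+1):
  c_0 = 1/(8)^1 = 1/8.
  c_1 = 1/(8)^2 = 1/64.
  c_2 = 1/(8)^3 = 1/512.
  c_3 = 1/(8)^4 = 1/4096.
The series is valid for |w/d| < 1, i.e. |z − z₀| < |d|.
Radius of convergence: R = |3 − z₀| = |8| = 8 (distance from z₀ to the singularity z = 3).

c_0 = 1/8, c_1 = 1/64, c_2 = 1/512, c_3 = 1/4096; R = 8.


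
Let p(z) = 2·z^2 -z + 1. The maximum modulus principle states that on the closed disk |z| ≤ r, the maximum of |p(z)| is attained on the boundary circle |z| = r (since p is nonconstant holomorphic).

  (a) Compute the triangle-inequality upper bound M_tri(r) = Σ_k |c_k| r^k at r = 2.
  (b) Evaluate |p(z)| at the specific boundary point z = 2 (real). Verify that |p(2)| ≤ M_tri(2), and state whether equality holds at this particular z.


Coefficients: c_0 = 1, c_1 = -1, c_2 = 2. Radius r = 2.
Part (a). Triangle bound: M_tri(r) = Σ_k |c_k| r^k
  = |1|·2^0 + |-1|·2^1 + |2|·2^2
  = 1 + 2 + 8 = 11.
This bounds M(r) := max_{|z|=r} |p(z)| from above; equality holds iff all terms c_k z^k can be made to align in phase at a single z on |z|=r.
Part (b). At z = 2 (real, on the circle |z| = r):
  p(2) = (1)·2^0 + (-1)·2^1 + (2)·2^2 = 7.
  |p(2)| = 7.
Check: |p(2)| = 7 ≤ 11 = M_tri(2). ✓ Equality does not hold at z = 2 (the coefficients have mixed signs, so the terms do not all align in phase there).

M_tri(2) = 11; |p(2)| = 7; equality at z=2: no.


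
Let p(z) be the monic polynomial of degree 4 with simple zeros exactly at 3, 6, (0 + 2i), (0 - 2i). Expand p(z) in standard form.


The polynomial is p(z) = ∏_{α ∈ S} (z − α), where S = {3, 6, (0 + 2i), (0 - 2i)}.
Expanding the product yields: p(z) = z^4 -9·z^3 + 22·z^2 -36·z + 72.
Note conjugate pairs combine to real quadratics: (z − (0+2i))(z − (0−2i)) = z² + 4.
The resulting polynomial has degree 4 and real coefficients as required.

p(z) = z^4 -9·z^3 + 22·z^2 -36·z + 72.


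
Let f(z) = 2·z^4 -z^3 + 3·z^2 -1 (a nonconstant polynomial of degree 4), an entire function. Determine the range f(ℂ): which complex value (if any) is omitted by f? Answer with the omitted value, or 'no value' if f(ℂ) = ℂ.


Little Picard bounds the complement of f(ℂ) to at most one point.
For every w ∈ ℂ, the equation p(z) − w = 0 is a nonconstant polynomial in z and hence has at least one root by the fundamental theorem of algebra. So p is surjective onto ℂ, omitting no value.

Omitted value: no value.


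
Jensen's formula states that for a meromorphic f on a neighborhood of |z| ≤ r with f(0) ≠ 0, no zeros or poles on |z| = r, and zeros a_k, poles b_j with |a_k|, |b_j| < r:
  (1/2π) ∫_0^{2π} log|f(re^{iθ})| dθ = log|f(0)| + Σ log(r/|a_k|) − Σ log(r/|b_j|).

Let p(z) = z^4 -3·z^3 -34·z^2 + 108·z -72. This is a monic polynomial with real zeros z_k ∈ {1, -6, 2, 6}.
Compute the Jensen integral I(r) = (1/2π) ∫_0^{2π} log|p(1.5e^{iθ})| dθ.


Zeros: -6, 1, 2, 6; r = 1.5.
Inside |z| < r: 1. Outside (|z| ≥ r): -6, 2, 6.
p(0) = -72, so log|p(0)| = log(72) = 4.2767.
Apply Jensen: I(r) = log|p(0)| + Σ_k log(r/|z_k|), summed over zeros inside |z| < r.
  log(r/|z_k|) for z_k = 1: log(1.5/1) = 0.4055
  Outside zeros (-6, 2, 6) contribute nothing to the Jensen sum.
Sum over inside zeros: 0.4055.
I(r) = log|p(0)| + (inside sum) = 4.2767 + 0.4055 = 4.6821.
Note: since some zeros are outside |z| ≤ r, the simplified n·log(r) form does NOT apply — only the inside zeros contribute.

I(r) ≈ 4.6821.


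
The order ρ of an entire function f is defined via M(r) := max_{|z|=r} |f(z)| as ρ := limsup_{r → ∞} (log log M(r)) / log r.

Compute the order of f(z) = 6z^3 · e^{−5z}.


M(r) = max_{|z|=r} |6|·|z|^3·|e^{−5z}| = 6·r^3 · e^{5r^1} (the factors attain their maxima compatibly on |z|=r). Then log M(r) = log 6 + 3·log r + 5r^1, dominated by the last term, so log log M(r) ~ 1·log r. The polynomial factor 6z^3 contributes only a log r term and does not affect the order. ρ = 1.
Therefore ρ = 1.

Order ρ = 1.


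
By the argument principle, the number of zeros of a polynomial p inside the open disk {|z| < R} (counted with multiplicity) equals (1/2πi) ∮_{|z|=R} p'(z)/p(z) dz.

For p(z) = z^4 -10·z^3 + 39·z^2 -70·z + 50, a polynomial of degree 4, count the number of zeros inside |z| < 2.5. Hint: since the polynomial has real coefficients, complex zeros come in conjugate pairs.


The zeros of p are: (3 + 1i), (3 - 1i), (2 + 1i), (2 - 1i).
Their magnitudes are: 3.162, 3.162, 2.236, 2.236.
Zeros with |z| < R = 2.5: (2 + 1i), (2 - 1i).
Count = 2.
By the argument principle, (1/2πi) ∮_{|z|=R} p'(z)/p(z) dz equals exactly this count.

Number of zeros inside |z| < 2.5: 2.


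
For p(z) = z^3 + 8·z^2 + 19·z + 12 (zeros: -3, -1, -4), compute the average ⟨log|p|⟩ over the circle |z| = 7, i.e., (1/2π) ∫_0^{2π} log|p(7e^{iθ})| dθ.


Zeros: -4, -3, -1; r = 7.
Inside |z| < r: -4, -3, -1. Outside (|z| ≥ r): ∅.
p(0) = 12, so log|p(0)| = log(12) = 2.4849.
Apply Jensen: I(r) = log|p(0)| + Σ_k log(r/|z_k|), summed over zeros inside |z| < r.
  log(r/|z_k|) for z_k = -3: log(7/3) = 0.8473
  log(r/|z_k|) for z_k = -1: log(7/1) = 1.9459
  log(r/|z_k|) for z_k = -4: log(7/4) = 0.5596
Sum over inside zeros: 3.3528.
I(r) = log|p(0)| + (inside sum) = 2.4849 + 3.3528 = 5.8377.
Closed form (all zeros inside, monic): I(r) = n·log(r) = 3·log(7) = 5.8377. ✓

I(r) ≈ 5.8377.


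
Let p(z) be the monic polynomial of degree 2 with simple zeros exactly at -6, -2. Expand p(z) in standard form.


The polynomial is p(z) = ∏_{α ∈ S} (z − α), where S = {-6, -2}.
Expanding the product yields: p(z) = z^2 + 8·z + 12.
The resulting polynomial has degree 2 and real coefficients as required.

p(z) = z^2 + 8·z + 12.


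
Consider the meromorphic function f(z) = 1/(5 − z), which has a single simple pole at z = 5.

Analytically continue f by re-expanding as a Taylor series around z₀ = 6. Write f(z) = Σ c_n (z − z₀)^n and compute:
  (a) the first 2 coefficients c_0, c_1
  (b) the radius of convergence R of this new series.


Let w = z − z₀, so z = z₀ + w.
Then 5 − z = 5 − (z₀ + w) = (5 − z₀) − w = -1 − w.
f(z) = 1/(-1 − w) = (1/(-1)) · 1/(1 − w/(-1)) = Σ_{n≥0} w^n / (-1)^(n+1).
So c_n = 1/(-1)^(n+1):
  c_0 = 1/(-1)^1 = -1.
  c_1 = 1/(-1)^2 = 1.
The series is valid for |w/d| < 1, i.e. |z − z₀| < |d|.
Radius of convergence: R = |5 − z₀| = |-1| = 1 (distance from z₀ to the singularity z = 5).

c_0 = -1, c_1 = 1; R = 1.


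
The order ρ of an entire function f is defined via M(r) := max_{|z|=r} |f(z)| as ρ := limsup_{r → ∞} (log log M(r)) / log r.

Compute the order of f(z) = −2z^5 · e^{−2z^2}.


M(r) = max_{|z|=r} |-2|·|z|^5·|e^{−2z^2}| = 2·r^5 · e^{2r^2} (the factors attain their maxima compatibly on |z|=r). Then log M(r) = log 2 + 5·log r + 2r^2, dominated by the last term, so log log M(r) ~ 2·log r. The polynomial factor -2z^5 contributes only a log r term and does not affect the order. ρ = 2.
Therefore ρ = 2.

Order ρ = 2.


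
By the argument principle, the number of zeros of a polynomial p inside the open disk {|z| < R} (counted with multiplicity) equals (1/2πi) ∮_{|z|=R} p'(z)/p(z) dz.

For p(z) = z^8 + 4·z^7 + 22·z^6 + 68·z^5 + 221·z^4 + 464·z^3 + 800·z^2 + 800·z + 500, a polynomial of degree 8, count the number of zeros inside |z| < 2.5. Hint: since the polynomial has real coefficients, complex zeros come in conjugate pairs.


The zeros of p are: (-1 + 2i), (-1 - 2i), (-1 + 2i), (-1 - 2i), (1 + 3i), (1 - 3i), (-1 + 1i), (-1 - 1i).
Their magnitudes are: 2.236, 2.236, 2.236, 2.236, 3.162, 3.162, 1.414, 1.414.
Zeros with |z| < R = 2.5: (-1 + 2i), (-1 - 2i), (-1 + 2i), (-1 - 2i), (-1 + 1i), (-1 - 1i).
Count = 6.
By the argument principle, (1/2πi) ∮_{|z|=R} p'(z)/p(z) dz equals exactly this count.

Number of zeros inside |z| < 2.5: 6.


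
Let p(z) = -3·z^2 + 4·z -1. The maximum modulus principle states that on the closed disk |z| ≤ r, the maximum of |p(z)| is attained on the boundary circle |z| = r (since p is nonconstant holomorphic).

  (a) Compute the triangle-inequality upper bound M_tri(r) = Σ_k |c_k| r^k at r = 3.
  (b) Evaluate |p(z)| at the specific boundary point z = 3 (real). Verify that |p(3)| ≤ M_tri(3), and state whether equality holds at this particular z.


Coefficients: c_0 = -1, c_1 = 4, c_2 = -3. Radius r = 3.
Part (a). Triangle bound: M_tri(r) = Σ_k |c_k| r^k
  = |-1|·3^0 + |4|·3^1 + |-3|·3^2
  = 1 + 12 + 27 = 40.
This bounds M(r) := max_{|z|=r} |p(z)| from above; equality holds iff all terms c_k z^k can be made to align in phase at a single z on |z|=r.
Part (b). At z = 3 (real, on the circle |z| = r):
  p(3) = (-1)·3^0 + (4)·3^1 + (-3)·3^2 = -16.
  |p(3)| = 16.
Check: |p(3)| = 16 ≤ 40 = M_tri(3). ✓ Equality does not hold at z = 3 (the coefficients have mixed signs, so the terms do not all align in phase there).

M_tri(3) = 40; |p(3)| = 16; equality at z=3: no.


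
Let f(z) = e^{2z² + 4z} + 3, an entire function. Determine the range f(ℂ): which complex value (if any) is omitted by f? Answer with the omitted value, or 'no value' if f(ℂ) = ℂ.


Little Picard bounds the complement of f(ℂ) to at most one point.
The exponent g(z) = 2z² + 4z is a nonconstant polynomial, hence surjective onto ℂ. So e^{g(z)} takes every value in {e^w : w ∈ ℂ} = ℂ ∖ {0}. Adding 3 shifts the range to ℂ ∖ {3}. f omits exactly 3.

Omitted value: 3.


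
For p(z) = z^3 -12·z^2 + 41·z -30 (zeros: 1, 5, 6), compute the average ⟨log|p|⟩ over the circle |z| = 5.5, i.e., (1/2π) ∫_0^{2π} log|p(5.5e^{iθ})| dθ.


Zeros: 1, 5, 6; r = 5.5.
Inside |z| < r: 1, 5. Outside (|z| ≥ r): 6.
p(0) = -30, so log|p(0)| = log(30) = 3.4012.
Apply Jensen: I(r) = log|p(0)| + Σ_k log(r/|z_k|), summed over zeros inside |z| < r.
  log(r/|z_k|) for z_k = 1: log(5.5/1) = 1.7047
  log(r/|z_k|) for z_k = 5: log(5.5/5) = 0.0953
  Outside zeros (6) contribute nothing to the Jensen sum.
Sum over inside zeros: 1.8001.
I(r) = log|p(0)| + (inside sum) = 3.4012 + 1.8001 = 5.2013.
Note: since some zeros are outside |z| ≤ r, the simplified n·log(r) form does NOT apply — only the inside zeros contribute.

I(r) ≈ 5.2013.


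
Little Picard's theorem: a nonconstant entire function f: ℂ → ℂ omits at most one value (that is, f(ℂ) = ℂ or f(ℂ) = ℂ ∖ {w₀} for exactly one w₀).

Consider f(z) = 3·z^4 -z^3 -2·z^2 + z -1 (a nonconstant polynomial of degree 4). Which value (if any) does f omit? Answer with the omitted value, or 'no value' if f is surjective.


Little Picard bounds the complement of f(ℂ) to at most one point.
For every w ∈ ℂ, the equation p(z) − w = 0 is a nonconstant polynomial in z and hence has at least one root by the fundamental theorem of algebra. So p is surjective onto ℂ, omitting no value.

Omitted value: no value.


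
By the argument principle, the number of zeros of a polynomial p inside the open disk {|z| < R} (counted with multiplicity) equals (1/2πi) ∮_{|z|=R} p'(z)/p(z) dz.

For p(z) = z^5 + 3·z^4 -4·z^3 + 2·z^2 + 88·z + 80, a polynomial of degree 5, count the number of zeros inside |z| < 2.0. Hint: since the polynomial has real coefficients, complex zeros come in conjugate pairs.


The zeros of p are: -1, (-3 + 1i), (-3 - 1i), (2 + 2i), (2 - 2i).
Their magnitudes are: 1, 3.162, 3.162, 2.828, 2.828.
Zeros with |z| < R = 2.0: -1.
Count = 1.
By the argument principle, (1/2πi) ∮_{|z|=R} p'(z)/p(z) dz equals exactly this count.

Number of zeros inside |z| < 2.0: 1.


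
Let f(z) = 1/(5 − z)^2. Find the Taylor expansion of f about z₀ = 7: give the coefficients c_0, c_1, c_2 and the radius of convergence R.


Let w = z − z₀, so z = z₀ + w.
Then 5 − z = 5 − (z₀ + w) = (5 − z₀) − w = -2 − w.
f(z) = 1/(-2 − w)^2 = (1/(-2)^2) · (1 − w/(-2))^{−2}.
By the binomial series (1−u)^{−2} = Σ_{n≥0} C(n+1, 1) u^n for |u|<1, with u = w/(-2):
  c_n = C(n+1, 1) / (-2)^(n+2).
  c_0 = 1/(-2)^2 = 1/4.
  c_1 = 2/(-2)^3 = -1/4.
  c_2 = 3/(-2)^4 = 3/16.
The series is valid for |w/d| < 1, i.e. |z − z₀| < |d|.
Radius of convergence: R = |5 − z₀| = |-2| = 2 (distance from z₀ to the singularity z = 5).

c_0 = 1/4, c_1 = -1/4, c_2 = 3/16; R = 2.


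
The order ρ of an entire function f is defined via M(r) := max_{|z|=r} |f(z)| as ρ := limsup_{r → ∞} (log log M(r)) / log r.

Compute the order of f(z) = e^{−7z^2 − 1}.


|e^{−7z^2 − 1}| = e^{Re(-7·z^2) + -1} ≤ e^{7|z|^2 + -1} = e^{7r^2 + -1} on |z| = r, so ρ ≤ 2. Choosing z on |z|=r so that -7·z^2 is real positive (always possible by picking arg z appropriately) gives |f(z)| = e^{7r^2 + -1}, matching the bound. The additive constant -1 does not affect log log M(r) ~ 2·log r. Hence ρ = 2.
Therefore ρ = 2.

Order ρ = 2.


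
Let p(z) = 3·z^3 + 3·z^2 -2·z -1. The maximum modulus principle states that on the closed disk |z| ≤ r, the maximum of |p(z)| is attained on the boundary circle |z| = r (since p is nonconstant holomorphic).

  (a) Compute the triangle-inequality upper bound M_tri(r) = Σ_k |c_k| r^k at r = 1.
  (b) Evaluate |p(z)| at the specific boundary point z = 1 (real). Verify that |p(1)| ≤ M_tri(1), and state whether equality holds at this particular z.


Coefficients: c_0 = -1, c_1 = -2, c_2 = 3, c_3 = 3. Radius r = 1.
Part (a). Triangle bound: M_tri(r) = Σ_k |c_k| r^k
  = |-1|·1^0 + |-2|·1^1 + |3|·1^2 + |3|·1^3
  = 1 + 2 + 3 + 3 = 9.
This bounds M(r) := max_{|z|=r} |p(z)| from above; equality holds iff all terms c_k z^k can be made to align in phase at a single z on |z|=r.
Part (b). At z = 1 (real, on the circle |z| = r):
  p(1) = (-1)·1^0 + (-2)·1^1 + (3)·1^2 + (3)·1^3 = 3.
  |p(1)| = 3.
Check: |p(1)| = 3 ≤ 9 = M_tri(1). ✓ Equality does not hold at z = 1 (the coefficients have mixed signs, so the terms do not all align in phase there).

M_tri(1) = 9; |p(1)| = 3; equality at z=1: no.


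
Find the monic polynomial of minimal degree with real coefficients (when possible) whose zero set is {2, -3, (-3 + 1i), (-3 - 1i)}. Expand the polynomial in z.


The polynomial is p(z) = ∏_{α ∈ S} (z − α), where S = {2, -3, (-3 + 1i), (-3 - 1i)}.
Expanding the product yields: p(z) = z^4 + 7·z^3 + 10·z^2 -26·z -60.
Note conjugate pairs combine to real quadratics: (z − (-3+1i))(z − (-3−1i)) = z² + 6z + 10.
The resulting polynomial has degree 4 and real coefficients as required.

p(z) = z^4 + 7·z^3 + 10·z^2 -26·z -60.


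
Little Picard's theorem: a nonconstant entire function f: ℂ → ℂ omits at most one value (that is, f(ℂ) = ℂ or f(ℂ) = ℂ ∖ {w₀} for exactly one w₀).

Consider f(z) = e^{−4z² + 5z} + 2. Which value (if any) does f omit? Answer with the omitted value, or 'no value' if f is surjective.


Little Picard bounds the complement of f(ℂ) to at most one point.
The exponent g(z) = −4z² + 5z is a nonconstant polynomial, hence surjective onto ℂ. So e^{g(z)} takes every value in {e^w : w ∈ ℂ} = ℂ ∖ {0}. Adding 2 shifts the range to ℂ ∖ {2}. f omits exactly 2.

Omitted value: 2.


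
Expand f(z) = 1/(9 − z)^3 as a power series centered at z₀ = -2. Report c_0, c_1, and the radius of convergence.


Let w = z − z₀, so z = z₀ + w.
Then 9 − z = 9 − (z₀ + w) = (9 − z₀) − w = 11 − w.
f(z) = 1/(11 − w)^3 = (1/(11)^3) · (1 − w/(11))^{−3}.
By the binomial series (1−u)^{−3} = Σ_{n≥0} C(n+2, 2) u^n for |u|<1, with u = w/(11):
  c_n = C(n+2, 2) / (11)^(n+3).
  c_0 = 1/(11)^3 = 1/1331.
  c_1 = 3/(11)^4 = 3/14641.
The series is valid for |w/d| < 1, i.e. |z − z₀| < |d|.
Radius of convergence: R = |9 − z₀| = |11| = 11 (distance from z₀ to the singularity z = 9).

c_0 = 1/1331, c_1 = 3/14641; R = 11.


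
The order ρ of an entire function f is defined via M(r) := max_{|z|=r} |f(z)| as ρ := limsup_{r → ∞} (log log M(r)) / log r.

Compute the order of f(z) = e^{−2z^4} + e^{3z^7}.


Each summand is entire of order 4 and 7 respectively (as in the single-exponential case). The order of a sum is at most the max of the orders, so ρ ≤ 7. For the lower bound: on |z|=r choose arg z so that 3z^7 is real positive; then |e^{3z^7}| = e^{3r^7} while |e^{-2z^4}| ≤ e^{2r^4} = o(e^{3r^7}). So |f| ≥ e^{3r^7}(1 − o(1)) and ρ ≥ 7. Hence ρ = max(4, 7) = 7.
Therefore ρ = 7.

Order ρ = 7.


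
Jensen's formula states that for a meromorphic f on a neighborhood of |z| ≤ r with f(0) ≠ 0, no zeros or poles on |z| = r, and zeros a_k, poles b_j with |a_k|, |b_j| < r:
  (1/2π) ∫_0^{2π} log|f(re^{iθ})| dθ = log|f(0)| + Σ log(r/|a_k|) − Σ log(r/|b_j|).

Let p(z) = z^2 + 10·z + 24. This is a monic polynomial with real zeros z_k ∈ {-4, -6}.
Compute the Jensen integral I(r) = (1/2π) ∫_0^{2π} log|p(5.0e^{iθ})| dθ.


Zeros: -6, -4; r = 5.0.
Inside |z| < r: -4. Outside (|z| ≥ r): -6.
p(0) = 24, so log|p(0)| = log(24) = 3.1781.
Apply Jensen: I(r) = log|p(0)| + Σ_k log(r/|z_k|), summed over zeros inside |z| < r.
  log(r/|z_k|) for z_k = -4: log(5.0/4) = 0.2231
  Outside zeros (-6) contribute nothing to the Jensen sum.
Sum over inside zeros: 0.2231.
I(r) = log|p(0)| + (inside sum) = 3.1781 + 0.2231 = 3.4012.
Note: since some zeros are outside |z| ≤ r, the simplified n·log(r) form does NOT apply — only the inside zeros contribute.

I(r) ≈ 3.4012.


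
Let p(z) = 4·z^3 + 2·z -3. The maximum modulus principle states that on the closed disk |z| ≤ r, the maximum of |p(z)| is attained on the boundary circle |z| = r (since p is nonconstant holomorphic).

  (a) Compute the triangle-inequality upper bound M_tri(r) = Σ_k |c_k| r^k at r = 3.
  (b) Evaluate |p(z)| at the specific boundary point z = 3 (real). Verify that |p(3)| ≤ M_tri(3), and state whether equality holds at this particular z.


Coefficients: c_0 = -3, c_1 = 2, c_2 = 0, c_3 = 4. Radius r = 3.
Part (a). Triangle bound: M_tri(r) = Σ_k |c_k| r^k
  = |-3|·3^0 + |2|·3^1 + |0|·3^2 + |4|·3^3
  = 3 + 6 + 0 + 108 = 117.
This bounds M(r) := max_{|z|=r} |p(z)| from above; equality holds iff all terms c_k z^k can be made to align in phase at a single z on |z|=r.
Part (b). At z = 3 (real, on the circle |z| = r):
  p(3) = (-3)·3^0 + (2)·3^1 + (0)·3^2 + (4)·3^3 = 111.
  |p(3)| = 111.
Check: |p(3)| = 111 ≤ 117 = M_tri(3). ✓ Equality does not hold at z = 3 (the coefficients have mixed signs, so the terms do not all align in phase there).

M_tri(3) = 117; |p(3)| = 111; equality at z=3: no.


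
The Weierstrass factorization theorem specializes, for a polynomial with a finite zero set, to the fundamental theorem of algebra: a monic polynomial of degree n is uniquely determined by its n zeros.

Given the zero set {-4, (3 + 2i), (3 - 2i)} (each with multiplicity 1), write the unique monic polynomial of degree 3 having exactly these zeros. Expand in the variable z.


The polynomial is p(z) = ∏_{α ∈ S} (z − α), where S = {-4, (3 + 2i), (3 - 2i)}.
Expanding the product yields: p(z) = z^3 -2·z^2 -11·z + 52.
Note conjugate pairs combine to real quadratics: (z − (3+2i))(z − (3−2i)) = z² − 6z + 13.
The resulting polynomial has degree 3 and real coefficients as required.

p(z) = z^3 -2·z^2 -11·z + 52.


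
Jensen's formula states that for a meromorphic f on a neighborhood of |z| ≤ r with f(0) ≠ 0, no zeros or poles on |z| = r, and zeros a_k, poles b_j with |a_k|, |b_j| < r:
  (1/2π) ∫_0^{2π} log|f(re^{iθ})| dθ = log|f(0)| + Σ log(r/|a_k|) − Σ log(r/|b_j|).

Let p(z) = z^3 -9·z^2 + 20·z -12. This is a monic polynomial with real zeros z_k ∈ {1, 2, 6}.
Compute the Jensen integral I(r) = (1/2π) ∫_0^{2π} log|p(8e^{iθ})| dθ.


Zeros: 1, 2, 6; r = 8.
Inside |z| < r: 1, 2, 6. Outside (|z| ≥ r): ∅.
p(0) = -12, so log|p(0)| = log(12) = 2.4849.
Apply Jensen: I(r) = log|p(0)| + Σ_k log(r/|z_k|), summed over zeros inside |z| < r.
  log(r/|z_k|) for z_k = 1: log(8/1) = 2.0794
  log(r/|z_k|) for z_k = 2: log(8/2) = 1.3863
  log(r/|z_k|) for z_k = 6: log(8/6) = 0.2877
Sum over inside zeros: 3.7534.
I(r) = log|p(0)| + (inside sum) = 2.4849 + 3.7534 = 6.2383.
Closed form (all zeros inside, monic): I(r) = n·log(r) = 3·log(8) = 6.2383. ✓

I(r) ≈ 6.2383.


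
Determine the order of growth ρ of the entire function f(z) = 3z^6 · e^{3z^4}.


M(r) = max_{|z|=r} |3|·|z|^6·|e^{3z^4}| = 3·r^6 · e^{3r^4} (the factors attain their maxima compatibly on |z|=r). Then log M(r) = log 3 + 6·log r + 3r^4, dominated by the last term, so log log M(r) ~ 4·log r. The polynomial factor 3z^6 contributes only a log r term and does not affect the order. ρ = 4.
Therefore ρ = 4.

Order ρ = 4.


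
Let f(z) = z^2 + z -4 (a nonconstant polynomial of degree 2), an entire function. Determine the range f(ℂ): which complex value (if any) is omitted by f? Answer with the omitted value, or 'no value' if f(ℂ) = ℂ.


Little Picard bounds the complement of f(ℂ) to at most one point.
For every w ∈ ℂ, the equation p(z) − w = 0 is a nonconstant polynomial in z and hence has at least one root by the fundamental theorem of algebra. So p is surjective onto ℂ, omitting no value.

Omitted value: no value.


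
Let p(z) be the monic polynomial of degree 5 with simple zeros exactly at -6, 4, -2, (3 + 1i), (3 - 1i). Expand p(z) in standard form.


The polynomial is p(z) = ∏_{α ∈ S} (z − α), where S = {-6, 4, -2, (3 + 1i), (3 - 1i)}.
Expanding the product yields: p(z) = z^5 -2·z^4 -34·z^3 + 112·z^2 + 88·z -480.
Note conjugate pairs combine to real quadratics: (z − (3+1i))(z − (3−1i)) = z² − 6z + 10.
The resulting polynomial has degree 5 and real coefficients as required.

p(z) = z^5 -2·z^4 -34·z^3 + 112·z^2 + 88·z -480.


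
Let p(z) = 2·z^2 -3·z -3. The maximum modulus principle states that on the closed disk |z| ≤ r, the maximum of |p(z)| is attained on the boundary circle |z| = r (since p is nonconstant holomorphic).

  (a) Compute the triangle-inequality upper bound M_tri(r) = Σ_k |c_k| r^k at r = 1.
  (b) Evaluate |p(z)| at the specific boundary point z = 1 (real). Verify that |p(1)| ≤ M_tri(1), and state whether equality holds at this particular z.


Coefficients: c_0 = -3, c_1 = -3, c_2 = 2. Radius r = 1.
Part (a). Triangle bound: M_tri(r) = Σ_k |c_k| r^k
  = |-3|·1^0 + |-3|·1^1 + |2|·1^2
  = 3 + 3 + 2 = 8.
This bounds M(r) := max_{|z|=r} |p(z)| from above; equality holds iff all terms c_k z^k can be made to align in phase at a single z on |z|=r.
Part (b). At z = 1 (real, on the circle |z| = r):
  p(1) = (-3)·1^0 + (-3)·1^1 + (2)·1^2 = -4.
  |p(1)| = 4.
Check: |p(1)| = 4 ≤ 8 = M_tri(1). ✓ Equality does not hold at z = 1 (the coefficients have mixed signs, so the terms do not all align in phase there).

M_tri(1) = 8; |p(1)| = 4; equality at z=1: no.


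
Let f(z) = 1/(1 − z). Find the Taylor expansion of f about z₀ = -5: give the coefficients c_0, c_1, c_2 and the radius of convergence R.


Let w = z − z₀, so z = z₀ + w.
Then 1 − z = 1 − (z₀ + w) = (1 − z₀) − w = 6 − w.
f(z) = 1/(6 − w) = (1/(6)) · 1/(1 − w/(6)) = Σ_{n≥0} w^n / (6)^(n+1).
So c_n = 1/(6)^(n+1):
  c_0 = 1/(6)^1 = 1/6.
  c_1 = 1/(6)^2 = 1/36.
  c_2 = 1/(6)^3 = 1/216.
The series is valid for |w/d| < 1, i.e. |z − z₀| < |d|.
Radius of convergence: R = |1 − z₀| = |6| = 6 (distance from z₀ to the singularity z = 1).

c_0 = 1/6, c_1 = 1/36, c_2 = 1/216; R = 6.


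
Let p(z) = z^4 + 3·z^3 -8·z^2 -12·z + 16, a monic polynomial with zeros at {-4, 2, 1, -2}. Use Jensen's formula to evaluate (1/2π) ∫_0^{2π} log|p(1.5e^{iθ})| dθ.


Zeros: -4, -2, 1, 2; r = 1.5.
Inside |z| < r: 1. Outside (|z| ≥ r): -4, -2, 2.
p(0) = 16, so log|p(0)| = log(16) = 2.7726.
Apply Jensen: I(r) = log|p(0)| + Σ_k log(r/|z_k|), summed over zeros inside |z| < r.
  log(r/|z_k|) for z_k = 1: log(1.5/1) = 0.4055
  Outside zeros (-4, -2, 2) contribute nothing to the Jensen sum.
Sum over inside zeros: 0.4055.
I(r) = log|p(0)| + (inside sum) = 2.7726 + 0.4055 = 3.1781.
Note: since some zeros are outside |z| ≤ r, the simplified n·log(r) form does NOT apply — only the inside zeros contribute.

I(r) ≈ 3.1781.


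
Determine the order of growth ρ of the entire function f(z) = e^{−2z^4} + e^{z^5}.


Each summand is entire of order 4 and 5 respectively (as in the single-exponential case). The order of a sum is at most the max of the orders, so ρ ≤ 5. For the lower bound: on |z|=r choose arg z so that 1z^5 is real positive; then |e^{1z^5}| = e^{1r^5} while |e^{-2z^4}| ≤ e^{2r^4} = o(e^{1r^5}). So |f| ≥ e^{1r^5}(1 − o(1)) and ρ ≥ 5. Hence ρ = max(4, 5) = 5.
Therefore ρ = 5.

Order ρ = 5.


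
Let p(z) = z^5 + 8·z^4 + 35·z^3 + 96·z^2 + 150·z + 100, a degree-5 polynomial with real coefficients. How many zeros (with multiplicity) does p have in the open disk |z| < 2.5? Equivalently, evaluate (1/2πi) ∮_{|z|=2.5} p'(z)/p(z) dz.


The zeros of p are: -2, (-2 + 1i), (-2 - 1i), (-1 + 3i), (-1 - 3i).
Their magnitudes are: 2, 2.236, 2.236, 3.162, 3.162.
Zeros with |z| < R = 2.5: -2, (-2 + 1i), (-2 - 1i).
Count = 3.
By the argument principle, (1/2πi) ∮_{|z|=R} p'(z)/p(z) dz equals exactly this count.

Number of zeros inside |z| < 2.5: 3.


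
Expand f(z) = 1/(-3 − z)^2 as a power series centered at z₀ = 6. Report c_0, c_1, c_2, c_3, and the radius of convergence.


Let w = z − z₀, so z = z₀ + w.
Then -3 − z = -3 − (z₀ + w) = (-3 − z₀) − w = -9 − w.
f(z) = 1/(-9 − w)^2 = (1/(-9)^2) · (1 − w/(-9))^{−2}.
By the binomial series (1−u)^{−2} = Σ_{n≥0} C(n+1, 1) u^n for |u|<1, with u = w/(-9):
  c_n = C(n+1, 1) / (-9)^(n+2).
  c_0 = 1/(-9)^2 = 1/81.
  c_1 = 2/(-9)^3 = -2/729.
  c_2 = 3/(-9)^4 = 1/2187.
  c_3 = 4/(-9)^5 = -4/59049.
The series is valid for |w/d| < 1, i.e. |z − z₀| < |d|.
Radius of convergence: R = |-3 − z₀| = |-9| = 9 (distance from z₀ to the singularity z = -3).

c_0 = 1/81, c_1 = -2/729, c_2 = 1/2187, c_3 = -4/59049; R = 9.


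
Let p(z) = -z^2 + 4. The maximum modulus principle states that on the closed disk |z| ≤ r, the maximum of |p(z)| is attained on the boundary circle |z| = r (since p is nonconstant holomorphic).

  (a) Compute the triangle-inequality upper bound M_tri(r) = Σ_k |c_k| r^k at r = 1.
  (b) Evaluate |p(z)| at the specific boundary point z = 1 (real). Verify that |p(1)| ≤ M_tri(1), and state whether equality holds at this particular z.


Coefficients: c_0 = 4, c_1 = 0, c_2 = -1. Radius r = 1.
Part (a). Triangle bound: M_tri(r) = Σ_k |c_k| r^k
  = |4|·1^0 + |0|·1^1 + |-1|·1^2
  = 4 + 0 + 1 = 5.
This bounds M(r) := max_{|z|=r} |p(z)| from above; equality holds iff all terms c_k z^k can be made to align in phase at a single z on |z|=r.
Part (b). At z = 1 (real, on the circle |z| = r):
  p(1) = (4)·1^0 + (0)·1^1 + (-1)·1^2 = 3.
  |p(1)| = 3.
Check: |p(1)| = 3 ≤ 5 = M_tri(1). ✓ Equality does not hold at z = 1 (the coefficients have mixed signs, so the terms do not all align in phase there).

M_tri(1) = 5; |p(1)| = 3; equality at z=1: no.


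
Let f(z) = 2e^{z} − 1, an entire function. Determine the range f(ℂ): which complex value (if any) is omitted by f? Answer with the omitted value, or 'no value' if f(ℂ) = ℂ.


Little Picard bounds the complement of f(ℂ) to at most one point.
e^{z} is never zero on ℂ, so 2·e^{z} takes every value in ℂ ∖ {0}. Adding -1 shifts the range to ℂ ∖ {-1}. Thus f omits exactly the value -1.

Omitted value: -1.


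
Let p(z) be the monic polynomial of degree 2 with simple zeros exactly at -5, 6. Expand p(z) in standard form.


The polynomial is p(z) = ∏_{α ∈ S} (z − α), where S = {-5, 6}.
Expanding the product yields: p(z) = z^2 -z -30.
The resulting polynomial has degree 2 and real coefficients as required.

p(z) = z^2 -z -30.


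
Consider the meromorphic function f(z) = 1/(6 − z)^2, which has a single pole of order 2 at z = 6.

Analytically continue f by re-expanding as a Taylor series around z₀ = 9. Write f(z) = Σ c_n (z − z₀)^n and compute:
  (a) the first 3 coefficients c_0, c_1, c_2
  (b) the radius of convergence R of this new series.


Let w = z − z₀, so z = z₀ + w.
Then 6 − z = 6 − (z₀ + w) = (6 − z₀) − w = -3 − w.
f(z) = 1/(-3 − w)^2 = (1/(-3)^2) · (1 − w/(-3))^{−2}.
By the binomial series (1−u)^{−2} = Σ_{n≥0} C(n+1, 1) u^n for |u|<1, with u = w/(-3):
  c_n = C(n+1, 1) / (-3)^(n+2).
  c_0 = 1/(-3)^2 = 1/9.
  c_1 = 2/(-3)^3 = -2/27.
  c_2 = 3/(-3)^4 = 1/27.
The series is valid for |w/d| < 1, i.e. |z − z₀| < |d|.
Radius of convergence: R = |6 − z₀| = |-3| = 3 (distance from z₀ to the singularity z = 6).

c_0 = 1/9, c_1 = -2/27, c_2 = 1/27; R = 3.


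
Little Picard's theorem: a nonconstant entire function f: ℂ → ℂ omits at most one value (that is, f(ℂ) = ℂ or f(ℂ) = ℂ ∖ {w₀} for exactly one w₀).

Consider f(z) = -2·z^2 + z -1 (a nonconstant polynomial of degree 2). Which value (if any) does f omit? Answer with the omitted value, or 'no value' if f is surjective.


Little Picard bounds the complement of f(ℂ) to at most one point.
For every w ∈ ℂ, the equation p(z) − w = 0 is a nonconstant polynomial in z and hence has at least one root by the fundamental theorem of algebra. So p is surjective onto ℂ, omitting no value.

Omitted value: no value.


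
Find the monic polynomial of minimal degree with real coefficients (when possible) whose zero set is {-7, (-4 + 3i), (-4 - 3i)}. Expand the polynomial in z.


The polynomial is p(z) = ∏_{α ∈ S} (z − α), where S = {-7, (-4 + 3i), (-4 - 3i)}.
Expanding the product yields: p(z) = z^3 + 15·z^2 + 81·z + 175.
Note conjugate pairs combine to real quadratics: (z − (-4+3i))(z − (-4−3i)) = z² + 8z + 25.
The resulting polynomial has degree 3 and real coefficients as required.

p(z) = z^3 + 15·z^2 + 81·z + 175.


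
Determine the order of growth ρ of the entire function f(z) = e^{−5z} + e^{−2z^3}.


Each summand is entire of order 1 and 3 respectively (as in the single-exponential case). The order of a sum is at most the max of the orders, so ρ ≤ 3. For the lower bound: on |z|=r choose arg z so that -2z^3 is real positive; then |e^{-2z^3}| = e^{2r^3} while |e^{-5z}| ≤ e^{5r^1} = o(e^{2r^3}). So |f| ≥ e^{2r^3}(1 − o(1)) and ρ ≥ 3. Hence ρ = max(1, 3) = 3.
Therefore ρ = 3.

Order ρ = 3.


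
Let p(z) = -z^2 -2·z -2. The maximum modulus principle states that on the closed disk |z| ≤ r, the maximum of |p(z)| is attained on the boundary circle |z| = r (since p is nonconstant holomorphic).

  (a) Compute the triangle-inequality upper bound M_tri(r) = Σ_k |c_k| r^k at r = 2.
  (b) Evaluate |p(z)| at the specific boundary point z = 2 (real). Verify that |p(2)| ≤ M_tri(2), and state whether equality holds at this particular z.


Coefficients: c_0 = -2, c_1 = -2, c_2 = -1. Radius r = 2.
Part (a). Triangle bound: M_tri(r) = Σ_k |c_k| r^k
  = |-2|·2^0 + |-2|·2^1 + |-1|·2^2
  = 2 + 4 + 4 = 10.
This bounds M(r) := max_{|z|=r} |p(z)| from above; equality holds iff all terms c_k z^k can be made to align in phase at a single z on |z|=r.
Part (b). At z = 2 (real, on the circle |z| = r):
  p(2) = (-2)·2^0 + (-2)·2^1 + (-1)·2^2 = -10.
  |p(2)| = 10.
Since all nonzero coefficients share the same sign, |p(2)| = 10 = M_tri(2); the triangle bound is attained at z = 2, so in fact M(r) = 10.

M_tri(2) = 10; |p(2)| = 10; equality at z=2: yes.


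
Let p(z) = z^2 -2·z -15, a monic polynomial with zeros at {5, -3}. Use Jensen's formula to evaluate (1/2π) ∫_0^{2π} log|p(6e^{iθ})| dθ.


Zeros: -3, 5; r = 6.
Inside |z| < r: -3, 5. Outside (|z| ≥ r): ∅.
p(0) = -15, so log|p(0)| = log(15) = 2.7081.
Apply Jensen: I(r) = log|p(0)| + Σ_k log(r/|z_k|), summed over zeros inside |z| < r.
  log(r/|z_k|) for z_k = 5: log(6/5) = 0.1823
  log(r/|z_k|) for z_k = -3: log(6/3) = 0.6931
Sum over inside zeros: 0.8755.
I(r) = log|p(0)| + (inside sum) = 2.7081 + 0.8755 = 3.5835.
Closed form (all zeros inside, monic): I(r) = n·log(r) = 2·log(6) = 3.5835. ✓

I(r) ≈ 3.5835.


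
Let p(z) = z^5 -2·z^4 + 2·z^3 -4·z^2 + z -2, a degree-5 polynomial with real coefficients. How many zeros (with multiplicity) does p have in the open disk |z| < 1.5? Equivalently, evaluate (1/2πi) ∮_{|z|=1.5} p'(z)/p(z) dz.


The zeros of p are: (0 + 1i), (0 - 1i), (0 + 1i), (0 - 1i), 2.
Their magnitudes are: 1, 1, 1, 1, 2.
Zeros with |z| < R = 1.5: (0 + 1i), (0 - 1i), (0 + 1i), (0 - 1i).
Count = 4.
By the argument principle, (1/2πi) ∮_{|z|=R} p'(z)/p(z) dz equals exactly this count.

Number of zeros inside |z| < 1.5: 4.


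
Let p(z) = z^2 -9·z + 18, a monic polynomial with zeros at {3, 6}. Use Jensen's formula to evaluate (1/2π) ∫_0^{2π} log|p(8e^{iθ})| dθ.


Zeros: 3, 6; r = 8.
Inside |z| < r: 3, 6. Outside (|z| ≥ r): ∅.
p(0) = 18, so log|p(0)| = log(18) = 2.8904.
Apply Jensen: I(r) = log|p(0)| + Σ_k log(r/|z_k|), summed over zeros inside |z| < r.
  log(r/|z_k|) for z_k = 3: log(8/3) = 0.9808
  log(r/|z_k|) for z_k = 6: log(8/6) = 0.2877
Sum over inside zeros: 1.2685.
I(r) = log|p(0)| + (inside sum) = 2.8904 + 1.2685 = 4.1589.
Closed form (all zeros inside, monic): I(r) = n·log(r) = 2·log(8) = 4.1589. ✓

I(r) ≈ 4.1589.
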